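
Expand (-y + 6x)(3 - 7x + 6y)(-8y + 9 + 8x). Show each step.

(-y + 6x)(3 - 7x + 6y)(-8y + 9 + 8x)
= (-3y + 7xy - 6y^2 + 18x - 42x^2 + 36xy)(-8y + 9 + 8x)    [distributive law]
= (-3y + 43xy - 6y^2 + 18x - 42x^2)(-8y + 9 + 8x)    [combine like terms]
= 24y^2 - 27y - 24xy - 344xy^2 + 387xy + 344x^2y + 48y^3 - 54y^2 - 48xy^2 - 144xy + 162x + 144x^2 + 336x^2y - 378x^2 - 336x^3    [distributive law]
= -30y^2 - 27y + 219xy - 392xy^2 + 680x^2y + 48y^3 + 162x - 234x^2 - 336x^3    [combine like terms]

-30y^2 - 27y + 219xy - 392xy^2 + 680x^2y + 48y^3 + 162x - 234x^2 - 336x^3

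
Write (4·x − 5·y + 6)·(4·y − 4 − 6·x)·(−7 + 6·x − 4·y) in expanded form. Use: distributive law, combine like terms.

(4·x − 5·y + 6)·(4·y − 4 − 6·x)·(−7 + 6·x − 4·y)
= (16·x·y − 16·x − 24·x² − 20·y² + 20·y + 30·x·y + 24·y − 24 − 36·x)·(−7 + 6·x − 4·y)    [distributive law]
= (46·x·y − 52·x − 24·x² − 20·y² + 44·y − 24)·(−7 + 6·x − 4·y)    [combine like terms]
= −322·x·y + 276·x²·y − 184·x·y² + 364·x − 312·x² + 208·x·y + 168·x² − 144·x³ + 96·x²·y + 140·y² − 120·x·y² + 80·y³ − 308·y + 264·x·y − 176·y² + 168 − 144·x + 96·y    [distributive law]
= 150·x·y + 372·x²·y − 304·x·y² + 220·x − 144·x² − 144·x³ − 36·y² + 80·y³ − 212·y + 168    [combine like terms]

150·x·y + 372·x²·y − 304·x·y² + 220·x − 144·x² − 144·x³ − 36·y² + 80·y³ − 212·y + 168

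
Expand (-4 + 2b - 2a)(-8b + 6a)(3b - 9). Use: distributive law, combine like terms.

(-4 + 2b - 2a)(-8b + 6a)(3b - 9)
= (32b - 24a - 16b² + 12ab + 16ab - 12a²)(3b - 9)    [distributive law]
= (32b - 24a - 16b² + 28ab - 12a²)(3b - 9)    [combine like terms]
= 96b² - 288b - 72ab + 216a - 48b³ + 144b² + 84ab² - 252ab - 36a²b + 108a²    [distributive law]
= 240b² - 288b - 324ab + 216a - 48b³ + 84ab² - 36a²b + 108a²    [combine like terms]

240b² - 288b - 324ab + 216a - 48b³ + 84ab² - 36a²b + 108a²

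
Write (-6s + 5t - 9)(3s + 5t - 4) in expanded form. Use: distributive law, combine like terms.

-18s^2 - 15st - 3s + 25t^2 - 65t + 36

(-6s + 5t - 9)(3s + 5t - 4)
= -18s^2 - 30st + 24s + 15st + 25t^2 - 20t - 27s - 45t + 36    [distributive law]
= -18s^2 - 15st - 3s + 25t^2 - 65t + 36    [combine like terms]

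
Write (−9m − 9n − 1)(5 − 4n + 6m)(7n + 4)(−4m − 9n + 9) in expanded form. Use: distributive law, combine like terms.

258m²n + 3299mn² − 1229mn − 1128m² − 1756m + 3906m²n² + 126mn³ + 1512m³n + 864m³ + 3555n³ + 504n² − 1611n − 2268n⁴ − 180

(−9m − 9n − 1)(5 − 4n + 6m)(7n + 4)(−4m − 9n + 9)
= (−45m + 36mn − 54m² − 45n + 36n² − 54mn − 5 + 4n − 6m)(7n + 4)(−4m − 9n + 9)    [distributive law]
= (−51m − 18mn − 54m² − 41n + 36n² − 5)(7n + 4)(−4m − 9n + 9)    [combine like terms]
= (−357mn − 204m − 126mn² − 72mn − 378m²n − 216m² − 287n² − 164n + 252n³ + 144n² − 35n − 20)(−4m − 9n + 9)    [distributive law]
= (−429mn − 204m − 126mn² − 378m²n − 216m² − 143n² − 199n + 252n³ − 20)(−4m − 9n + 9)    [combine like terms]
= 1716m²n + 3861mn² − 3861mn + 816m² + 1836mn − 1836m + 504m²n² + 1134mn³ − 1134mn² + 1512m³n + 3402m²n² − 3402m²n + 864m³ + 1944m²n − 1944m² + 572mn² + 1287n³ − 1287n² + 796mn + 1791n² − 1791n − 1008mn³ − 2268n⁴ + 2268n³ + 80m + 180n − 180    [distributive law]
= 258m²n + 3299mn² − 1229mn − 1128m² − 1756m + 3906m²n² + 126mn³ + 1512m³n + 864m³ + 3555n³ + 504n² − 1611n − 2268n⁴ − 180    [combine like terms]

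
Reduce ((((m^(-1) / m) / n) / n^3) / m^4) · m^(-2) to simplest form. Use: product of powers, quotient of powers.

m^(-8)n^(-4)

((((m^(-1) / m) / n) / n^3) / m^4) · m^(-2)
= (((m^(-2) / n) / n^3) / m^4) · m^(-2)    [quotient of powers]
= m^(-8)n^(-4)    [quotient of powers; product of powers]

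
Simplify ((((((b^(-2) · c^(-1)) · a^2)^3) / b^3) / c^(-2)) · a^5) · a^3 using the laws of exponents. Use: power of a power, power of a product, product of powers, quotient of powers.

((((((b^(-2) · c^(-1)) · a^2)^3) / b^3) / c^(-2)) · a^5) · a^3
= ((((((b^(-2) · c^(-1))^3) · ((a^2)^3)) / b^3) / c^(-2)) · a^5) · a^3    [power of a product]
= (((((((b^(-2))^3) · ((c^(-1))^3)) · ((a^2)^3)) / b^3) / c^(-2)) · a^5) · a^3    [power of a product]
= (((((b^(-6) · ((c^(-1))^3)) · ((a^2)^3)) / b^3) / c^(-2)) · a^5) · a^3    [power of a power]
= (((((b^(-6) · c^(-3)) · ((a^2)^3)) / b^3) / c^(-2)) · a^5) · a^3    [power of a power]
= (((((b^(-6) · c^(-3)) · a^6) / b^3) / c^(-2)) · a^5) · a^3    [power of a power]
= a^14b^(-9)c^(-1)    [quotient of powers; product of powers]

a^14b^(-9)c^(-1)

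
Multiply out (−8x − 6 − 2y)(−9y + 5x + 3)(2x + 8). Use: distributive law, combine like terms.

124x^2y + 592xy − 80x^3 − 428x^2 − 468x + 384y − 144 + 36xy^2 + 144y^2

(−8x − 6 − 2y)(−9y + 5x + 3)(2x + 8)
= (72xy − 40x^2 − 24x + 54y − 30x − 18 + 18y^2 − 10xy − 6y)(2x + 8)    [distributive law]
= (62xy − 40x^2 − 54x + 48y − 18 + 18y^2)(2x + 8)    [combine like terms]
= 124x^2y + 496xy − 80x^3 − 320x^2 − 108x^2 − 432x + 96xy + 384y − 36x − 144 + 36xy^2 + 144y^2    [distributive law]
= 124x^2y + 592xy − 80x^3 − 428x^2 − 468x + 384y − 144 + 36xy^2 + 144y^2    [combine like terms]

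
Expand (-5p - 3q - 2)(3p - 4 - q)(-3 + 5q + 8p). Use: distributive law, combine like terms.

(-5p - 3q - 2)(3p - 4 - q)(-3 + 5q + 8p)
= (-15p^2 + 20p + 5pq - 9pq + 12q + 3q^2 - 6p + 8 + 2q)(-3 + 5q + 8p)    [distributive law]
= (-15p^2 + 14p - 4pq + 14q + 3q^2 + 8)(-3 + 5q + 8p)    [combine like terms]
= 45p^2 - 75p^2q - 120p^3 - 42p + 70pq + 112p^2 + 12pq - 20pq^2 - 32p^2q - 42q + 70q^2 + 112pq - 9q^2 + 15q^3 + 24pq^2 - 24 + 40q + 64p    [distributive law]
= 157p^2 - 107p^2q - 120p^3 + 22p + 194pq + 4pq^2 - 2q + 61q^2 + 15q^3 - 24    [combine like terms]

157p^2 - 107p^2q - 120p^3 + 22p + 194pq + 4pq^2 - 2q + 61q^2 + 15q^3 - 24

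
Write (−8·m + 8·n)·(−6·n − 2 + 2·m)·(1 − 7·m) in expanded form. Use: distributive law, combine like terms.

(−8·m + 8·n)·(−6·n − 2 + 2·m)·(1 − 7·m)
= (48·m·n + 16·m − 16·m^2 − 48·n^2 − 16·n + 16·m·n)·(1 − 7·m)    [distributive law]
= (64·m·n + 16·m − 16·m^2 − 48·n^2 − 16·n)·(1 − 7·m)    [combine like terms]
= 64·m·n − 448·m^2·n + 16·m − 112·m^2 − 16·m^2 + 112·m^3 − 48·n^2 + 336·m·n^2 − 16·n + 112·m·n    [distributive law]
= 176·m·n − 448·m^2·n + 16·m − 128·m^2 + 112·m^3 − 48·n^2 + 336·m·n^2 − 16·n    [combine like terms]

176·m·n − 448·m^2·n + 16·m − 128·m^2 + 112·m^3 − 48·n^2 + 336·m·n^2 − 16·n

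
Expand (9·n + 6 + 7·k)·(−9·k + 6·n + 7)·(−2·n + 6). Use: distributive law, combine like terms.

78·k·n^2 − 224·k·n − 108·n^3 + 126·n^2 + 510·n − 30·k + 252 + 126·k^2·n − 378·k^2

(9·n + 6 + 7·k)·(−9·k + 6·n + 7)·(−2·n + 6)
= (−81·k·n + 54·n^2 + 63·n − 54·k + 36·n + 42 − 63·k^2 + 42·k·n + 49·k)·(−2·n + 6)    [distributive law]
= (−39·k·n + 54·n^2 + 99·n − 5·k + 42 − 63·k^2)·(−2·n + 6)    [combine like terms]
= 78·k·n^2 − 234·k·n − 108·n^3 + 324·n^2 − 198·n^2 + 594·n + 10·k·n − 30·k − 84·n + 252 + 126·k^2·n − 378·k^2    [distributive law]
= 78·k·n^2 − 224·k·n − 108·n^3 + 126·n^2 + 510·n − 30·k + 252 + 126·k^2·n − 378·k^2    [combine like terms]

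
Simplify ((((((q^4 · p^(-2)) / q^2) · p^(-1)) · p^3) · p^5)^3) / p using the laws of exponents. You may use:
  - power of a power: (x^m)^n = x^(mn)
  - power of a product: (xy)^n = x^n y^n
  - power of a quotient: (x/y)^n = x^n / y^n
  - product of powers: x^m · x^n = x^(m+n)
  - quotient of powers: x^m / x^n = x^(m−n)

p^14q^6

((((((q^4 · p^(-2)) / q^2) · p^(-1)) · p^3) · p^5)^3) / p
= ((((((q^4 · p^(-2)) / q^2) · p^(-1)) · p^3)^3) · ((p^5)^3)) / p    [power of a product]
= ((((((q^4 · p^(-2)) / q^2) · p^(-1))^3) · ((p^3)^3)) · ((p^5)^3)) / p    [power of a product]
= ((((((q^4 · p^(-2)) / q^2)^3) · ((p^(-1))^3)) · ((p^3)^3)) · ((p^5)^3)) / p    [power of a product]
= ((((((q^4 · p^(-2))^3) / ((q^2)^3)) · ((p^(-1))^3)) · ((p^3)^3)) · ((p^5)^3)) / p    [power of a quotient]
= (((((((q^4)^3) · ((p^(-2))^3)) / ((q^2)^3)) · ((p^(-1))^3)) · ((p^3)^3)) · ((p^5)^3)) / p    [power of a product]
= (((((q^12 · ((p^(-2))^3)) / ((q^2)^3)) · ((p^(-1))^3)) · ((p^3)^3)) · ((p^5)^3)) / p    [power of a power]
= (((((q^12 · p^(-6)) / ((q^2)^3)) · ((p^(-1))^3)) · ((p^3)^3)) · ((p^5)^3)) / p    [power of a power]
= (((((q^12 · p^(-6)) / q^6) · ((p^(-1))^3)) · ((p^3)^3)) · ((p^5)^3)) / p    [power of a power]
= (((((q^12 · p^(-6)) / q^6) · p^(-3)) · ((p^3)^3)) · ((p^5)^3)) / p    [power of a power]
= (((((q^12 · p^(-6)) / q^6) · p^(-3)) · p^9) · ((p^5)^3)) / p    [power of a power]
= (((((q^12 · p^(-6)) / q^6) · p^(-3)) · p^9) · p^15) / p    [power of a power]
= p^14q^6    [quotient of powers; product of powers]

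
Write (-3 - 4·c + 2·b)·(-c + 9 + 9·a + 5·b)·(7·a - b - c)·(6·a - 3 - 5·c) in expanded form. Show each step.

477·a^2·c + 1719·a·c + 1026·a·c^2 + 348·a·b·c - 225·b·c - 204·b·c^2 - 234·c^2 - 153·c^3 - 567·a^2 + 567·a + 18·a·b - 81·b - 81·c - 1134·a^3 - 90·a^2·b - 174·a·b^2 + 9·b^2 - 21·b^2·c + 1644·a^2·c^2 - 344·a·c^3 + 788·a·b·c^2 - 90·b·c^3 + 20·c^4 - 1512·a^3·c - 1446·a^2·b·c - 188·a·b^2·c - 60·b^2·c^2 + 756·a^3·b + 312·a^2·b^2 - 60·a·b^3 + 30·b^3 + 50·b^3·c

(-3 - 4·c + 2·b)·(-c + 9 + 9·a + 5·b)·(7·a - b - c)·(6·a - 3 - 5·c)
= (3·c - 27 - 27·a - 15·b + 4·c^2 - 36·c - 36·a·c - 20·b·c - 2·b·c + 18·b + 18·a·b + 10·b^2)·(7·a - b - c)·(6·a - 3 - 5·c)    [distributive law]
= (-33·c - 27 - 27·a + 3·b + 4·c^2 - 36·a·c - 22·b·c + 18·a·b + 10·b^2)·(7·a - b - c)·(6·a - 3 - 5·c)    [combine like terms]
= (-231·a·c + 33·b·c + 33·c^2 - 189·a + 27·b + 27·c - 189·a^2 + 27·a·b + 27·a·c + 21·a·b - 3·b^2 - 3·b·c + 28·a·c^2 - 4·b·c^2 - 4·c^3 - 252·a^2·c + 36·a·b·c + 36·a·c^2 - 154·a·b·c + 22·b^2·c + 22·b·c^2 + 126·a^2·b - 18·a·b^2 - 18·a·b·c + 70·a·b^2 - 10·b^3 - 10·b^2·c)·(6·a - 3 - 5·c)    [distributive law]
= (-204·a·c + 30·b·c + 33·c^2 - 189·a + 27·b + 27·c - 189·a^2 + 48·a·b - 3·b^2 + 64·a·c^2 + 18·b·c^2 - 4·c^3 - 252·a^2·c - 136·a·b·c + 12·b^2·c + 126·a^2·b + 52·a·b^2 - 10·b^3)·(6·a - 3 - 5·c)    [combine like terms]
= -1224·a^2·c + 612·a·c + 1020·a·c^2 + 180·a·b·c - 90·b·c - 150·b·c^2 + 198·a·c^2 - 99·c^2 - 165·c^3 - 1134·a^2 + 567·a + 945·a·c + 162·a·b - 81·b - 135·b·c + 162·a·c - 81·c - 135·c^2 - 1134·a^3 + 567·a^2 + 945·a^2·c + 288·a^2·b - 144·a·b - 240·a·b·c - 18·a·b^2 + 9·b^2 + 15·b^2·c + 384·a^2·c^2 - 192·a·c^2 - 320·a·c^3 + 108·a·b·c^2 - 54·b·c^2 - 90·b·c^3 - 24·a·c^3 + 12·c^3 + 20·c^4 - 1512·a^3·c + 756·a^2·c + 1260·a^2·c^2 - 816·a^2·b·c + 408·a·b·c + 680·a·b·c^2 + 72·a·b^2·c - 36·b^2·c - 60·b^2·c^2 + 756·a^3·b - 378·a^2·b - 630·a^2·b·c + 312·a^2·b^2 - 156·a·b^2 - 260·a·b^2·c - 60·a·b^3 + 30·b^3 + 50·b^3·c    [distributive law]
= 477·a^2·c + 1719·a·c + 1026·a·c^2 + 348·a·b·c - 225·b·c - 204·b·c^2 - 234·c^2 - 153·c^3 - 567·a^2 + 567·a + 18·a·b - 81·b - 81·c - 1134·a^3 - 90·a^2·b - 174·a·b^2 + 9·b^2 - 21·b^2·c + 1644·a^2·c^2 - 344·a·c^3 + 788·a·b·c^2 - 90·b·c^3 + 20·c^4 - 1512·a^3·c - 1446·a^2·b·c - 188·a·b^2·c - 60·b^2·c^2 + 756·a^3·b + 312·a^2·b^2 - 60·a·b^3 + 30·b^3 + 50·b^3·c    [combine like terms]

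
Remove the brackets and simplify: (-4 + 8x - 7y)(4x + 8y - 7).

-72x + 17y + 28 + 32x^2 + 36xy - 56y^2

(-4 + 8x - 7y)(4x + 8y - 7)
= -16x - 32y + 28 + 32x^2 + 64xy - 56x - 28xy - 56y^2 + 49y    [distributive law]
= -72x + 17y + 28 + 32x^2 + 36xy - 56y^2    [combine like terms]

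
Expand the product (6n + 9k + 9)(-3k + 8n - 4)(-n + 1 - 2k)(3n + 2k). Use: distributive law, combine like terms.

-546kn^3 - 543k^2n^2 + 63kn^2 + 339k^2n - 144n^4 + 252n^2 + 195kn + 198k^3 + 108k^4 + 18k^2 - 108n - 72k

(6n + 9k + 9)(-3k + 8n - 4)(-n + 1 - 2k)(3n + 2k)
= (-18kn + 48n^2 - 24n - 27k^2 + 72kn - 36k - 27k + 72n - 36)(-n + 1 - 2k)(3n + 2k)    [distributive law]
= (54kn + 48n^2 + 48n - 27k^2 - 63k - 36)(-n + 1 - 2k)(3n + 2k)    [combine like terms]
= (-54kn^2 + 54kn - 108k^2n - 48n^3 + 48n^2 - 96kn^2 - 48n^2 + 48n - 96kn + 27k^2n - 27k^2 + 54k^3 + 63kn - 63k + 126k^2 + 36n - 36 + 72k)(3n + 2k)    [distributive law]
= (-150kn^2 + 21kn - 81k^2n - 48n^3 + 84n + 99k^2 + 54k^3 + 9k - 36)(3n + 2k)    [combine like terms]
= -450kn^3 - 300k^2n^2 + 63kn^2 + 42k^2n - 243k^2n^2 - 162k^3n - 144n^4 - 96kn^3 + 252n^2 + 168kn + 297k^2n + 198k^3 + 162k^3n + 108k^4 + 27kn + 18k^2 - 108n - 72k    [distributive law]
= -546kn^3 - 543k^2n^2 + 63kn^2 + 339k^2n - 144n^4 + 252n^2 + 195kn + 198k^3 + 108k^4 + 18k^2 - 108n - 72k    [combine like terms]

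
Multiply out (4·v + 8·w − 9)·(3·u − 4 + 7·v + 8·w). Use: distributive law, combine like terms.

(4·v + 8·w − 9)·(3·u − 4 + 7·v + 8·w)
= 12·u·v − 16·v + 28·v² + 32·v·w + 24·u·w − 32·w + 56·v·w + 64·w² − 27·u + 36 − 63·v − 72·w    [distributive law]
= 12·u·v − 79·v + 28·v² + 88·v·w + 24·u·w − 104·w + 64·w² − 27·u + 36    [combine like terms]

12·u·v − 79·v + 28·v² + 88·v·w + 24·u·w − 104·w + 64·w² − 27·u + 36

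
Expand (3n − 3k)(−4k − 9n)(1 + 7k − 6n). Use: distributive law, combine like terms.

15kn + 33k²n − 279kn² − 27n² + 162n³ + 12k² + 84k³

(3n − 3k)(−4k − 9n)(1 + 7k − 6n)
= (−12kn − 27n² + 12k² + 27kn)(1 + 7k − 6n)    [distributive law]
= (15kn − 27n² + 12k²)(1 + 7k − 6n)    [combine like terms]
= 15kn + 105k²n − 90kn² − 27n² − 189kn² + 162n³ + 12k² + 84k³ − 72k²n    [distributive law]
= 15kn + 33k²n − 279kn² − 27n² + 162n³ + 12k² + 84k³    [combine like terms]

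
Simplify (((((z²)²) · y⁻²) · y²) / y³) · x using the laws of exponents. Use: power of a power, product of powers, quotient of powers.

xy⁻³z⁴

(((((z²)²) · y⁻²) · y²) / y³) · x
= (((z⁴ · y⁻²) · y²) / y³) · x    [power of a power]
= xy⁻³z⁴    [quotient of powers; product of powers]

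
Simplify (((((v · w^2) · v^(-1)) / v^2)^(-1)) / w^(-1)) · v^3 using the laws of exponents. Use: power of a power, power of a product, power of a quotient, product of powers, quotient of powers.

(((((v · w^2) · v^(-1)) / v^2)^(-1)) / w^(-1)) · v^3
= (((((v · w^2) · v^(-1))^(-1)) / ((v^2)^(-1))) / w^(-1)) · v^3    [power of a quotient]
= (((((v · w^2)^(-1)) · ((v^(-1))^(-1))) / ((v^2)^(-1))) / w^(-1)) · v^3    [power of a product]
= (((((v^(-1)) · ((w^2)^(-1))) · ((v^(-1))^(-1))) / ((v^2)^(-1))) / w^(-1)) · v^3    [power of a product]
= ((((v^(-1) · w^(-2)) · ((v^(-1))^(-1))) / ((v^2)^(-1))) / w^(-1)) · v^3    [power of a power]
= ((((v^(-1) · w^(-2)) · v) / ((v^2)^(-1))) / w^(-1)) · v^3    [power of a power]
= ((((v^(-1) · w^(-2)) · v) / v^(-2)) / w^(-1)) · v^3    [power of a power]
= v^5w^(-1)    [quotient of powers; product of powers]

v^5w^(-1)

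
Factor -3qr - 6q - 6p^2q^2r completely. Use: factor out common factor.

-3qr - 6q - 6p^2q^2r
= 3(-qr - 2q - 2p^2q^2r)    [factor out 3]
= 3q(-r - 2 - 2p^2qr)    [factor out q]

3q(-r - 2 - 2p^2qr)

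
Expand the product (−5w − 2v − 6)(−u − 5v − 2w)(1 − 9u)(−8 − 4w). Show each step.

800uw + 1132uw^2 + 576u^2w + 180u^2w^2 − 352vw − 116vw^2 + 3160uvw + 1044uvw^2 − 128w^2 − 40w^3 + 360uw^3 + 2144uv + 144u^2v + 72u^2vw − 80v^2 − 40v^2w + 720uv^2 + 360uv^2w − 48u + 432u^2 − 240v − 96w

(−5w − 2v − 6)(−u − 5v − 2w)(1 − 9u)(−8 − 4w)
= (5uw + 25vw + 10w^2 + 2uv + 10v^2 + 4vw + 6u + 30v + 12w)(1 − 9u)(−8 − 4w)    [distributive law]
= (5uw + 29vw + 10w^2 + 2uv + 10v^2 + 6u + 30v + 12w)(1 − 9u)(−8 − 4w)    [combine like terms]
= (5uw − 45u^2w + 29vw − 261uvw + 10w^2 − 90uw^2 + 2uv − 18u^2v + 10v^2 − 90uv^2 + 6u − 54u^2 + 30v − 270uv + 12w − 108uw)(−8 − 4w)    [distributive law]
= (−103uw − 45u^2w + 29vw − 261uvw + 10w^2 − 90uw^2 − 268uv − 18u^2v + 10v^2 − 90uv^2 + 6u − 54u^2 + 30v + 12w)(−8 − 4w)    [combine like terms]
= 824uw + 412uw^2 + 360u^2w + 180u^2w^2 − 232vw − 116vw^2 + 2088uvw + 1044uvw^2 − 80w^2 − 40w^3 + 720uw^2 + 360uw^3 + 2144uv + 1072uvw + 144u^2v + 72u^2vw − 80v^2 − 40v^2w + 720uv^2 + 360uv^2w − 48u − 24uw + 432u^2 + 216u^2w − 240v − 120vw − 96w − 48w^2    [distributive law]
= 800uw + 1132uw^2 + 576u^2w + 180u^2w^2 − 352vw − 116vw^2 + 3160uvw + 1044uvw^2 − 128w^2 − 40w^3 + 360uw^3 + 2144uv + 144u^2v + 72u^2vw − 80v^2 − 40v^2w + 720uv^2 + 360uv^2w − 48u + 432u^2 − 240v − 96w    [combine like terms]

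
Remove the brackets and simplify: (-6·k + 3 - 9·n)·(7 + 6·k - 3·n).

(-6·k + 3 - 9·n)·(7 + 6·k - 3·n)
= -42·k - 36·k^2 + 18·k·n + 21 + 18·k - 9·n - 63·n - 54·k·n + 27·n^2    [distributive law]
= -24·k - 36·k^2 - 36·k·n + 21 - 72·n + 27·n^2    [combine like terms]

-24·k - 36·k^2 - 36·k·n + 21 - 72·n + 27·n^2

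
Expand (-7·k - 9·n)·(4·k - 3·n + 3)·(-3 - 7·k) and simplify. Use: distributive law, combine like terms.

(-7·k - 9·n)·(4·k - 3·n + 3)·(-3 - 7·k)
= (-28·k^2 + 21·k·n - 21·k - 36·k·n + 27·n^2 - 27·n)·(-3 - 7·k)    [distributive law]
= (-28·k^2 - 15·k·n - 21·k + 27·n^2 - 27·n)·(-3 - 7·k)    [combine like terms]
= 84·k^2 + 196·k^3 + 45·k·n + 105·k^2·n + 63·k + 147·k^2 - 81·n^2 - 189·k·n^2 + 81·n + 189·k·n    [distributive law]
= 231·k^2 + 196·k^3 + 234·k·n + 105·k^2·n + 63·k - 81·n^2 - 189·k·n^2 + 81·n    [combine like terms]

231·k^2 + 196·k^3 + 234·k·n + 105·k^2·n + 63·k - 81·n^2 - 189·k·n^2 + 81·n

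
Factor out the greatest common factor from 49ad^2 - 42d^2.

49ad^2 - 42d^2
= 7(7ad^2 - 6d^2)    [factor out 7]
= 7d^2(7a - 6)    [factor out d^2]

7d^2(7a - 6)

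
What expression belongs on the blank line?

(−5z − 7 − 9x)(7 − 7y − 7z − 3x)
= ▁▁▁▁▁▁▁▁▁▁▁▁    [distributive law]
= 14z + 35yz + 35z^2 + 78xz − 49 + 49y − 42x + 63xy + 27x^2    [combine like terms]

By distributive law:

−35z + 35yz + 35z^2 + 15xz − 49 + 49y + 49z + 21x − 63x + 63xy + 63xz + 27x^2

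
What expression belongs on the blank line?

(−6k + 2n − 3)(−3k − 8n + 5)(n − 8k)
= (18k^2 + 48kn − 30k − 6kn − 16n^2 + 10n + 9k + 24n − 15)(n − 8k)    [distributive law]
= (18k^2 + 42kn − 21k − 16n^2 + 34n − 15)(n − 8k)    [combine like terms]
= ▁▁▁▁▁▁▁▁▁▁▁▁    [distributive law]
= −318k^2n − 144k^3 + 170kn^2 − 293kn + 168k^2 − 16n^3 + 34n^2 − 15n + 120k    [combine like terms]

Applying distributive law to the line above:

18k^2n − 144k^3 + 42kn^2 − 336k^2n − 21kn + 168k^2 − 16n^3 + 128kn^2 + 34n^2 − 272kn − 15n + 120k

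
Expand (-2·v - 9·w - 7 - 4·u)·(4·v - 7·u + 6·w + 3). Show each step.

-8·v² - 2·u·v - 48·v·w - 34·v + 39·u·w - 54·w² - 69·w + 37·u - 21 + 28·u²

(-2·v - 9·w - 7 - 4·u)·(4·v - 7·u + 6·w + 3)
= -8·v² + 14·u·v - 12·v·w - 6·v - 36·v·w + 63·u·w - 54·w² - 27·w - 28·v + 49·u - 42·w - 21 - 16·u·v + 28·u² - 24·u·w - 12·u    [distributive law]
= -8·v² - 2·u·v - 48·v·w - 34·v + 39·u·w - 54·w² - 69·w + 37·u - 21 + 28·u²    [combine like terms]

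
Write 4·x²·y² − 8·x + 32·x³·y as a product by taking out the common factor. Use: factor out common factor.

4·x²·y² − 8·x + 32·x³·y
= 4(x²·y² − 2·x + 8·x³·y)    [factor out 4]
= 4·x(x·y² − 2 + 8·x²·y)    [factor out x]

4·x(x·y² − 2 + 8·x²·y)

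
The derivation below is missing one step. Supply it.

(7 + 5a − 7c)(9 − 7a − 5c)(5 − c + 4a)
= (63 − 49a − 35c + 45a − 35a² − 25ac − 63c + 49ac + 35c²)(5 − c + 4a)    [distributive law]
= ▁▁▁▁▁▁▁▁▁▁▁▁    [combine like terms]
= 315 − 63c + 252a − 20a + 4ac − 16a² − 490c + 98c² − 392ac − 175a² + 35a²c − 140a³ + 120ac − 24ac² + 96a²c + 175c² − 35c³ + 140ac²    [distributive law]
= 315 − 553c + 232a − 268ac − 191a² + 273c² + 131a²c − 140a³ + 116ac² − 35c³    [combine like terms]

After combine like terms, the bracketed line is:

(63 − 4a − 98c − 35a² + 24ac + 35c²)(5 − c + 4a)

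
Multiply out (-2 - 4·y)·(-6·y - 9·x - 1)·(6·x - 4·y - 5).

(-2 - 4·y)·(-6·y - 9·x - 1)·(6·x - 4·y - 5)
= (12·y + 18·x + 2 + 24·y² + 36·x·y + 4·y)·(6·x - 4·y - 5)    [distributive law]
= (16·y + 18·x + 2 + 24·y² + 36·x·y)·(6·x - 4·y - 5)    [combine like terms]
= 96·x·y - 64·y² - 80·y + 108·x² - 72·x·y - 90·x + 12·x - 8·y - 10 + 144·x·y² - 96·y³ - 120·y² + 216·x²·y - 144·x·y² - 180·x·y    [distributive law]
= -156·x·y - 184·y² - 88·y + 108·x² - 78·x - 10 - 96·y³ + 216·x²·y    [combine like terms]

-156·x·y - 184·y² - 88·y + 108·x² - 78·x - 10 - 96·y³ + 216·x²·y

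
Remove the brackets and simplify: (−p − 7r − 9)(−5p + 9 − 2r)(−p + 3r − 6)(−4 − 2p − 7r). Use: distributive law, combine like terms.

152p^3 + 10p^4 + 79p^3r + 688p^2r − 40p^2r^2 + 534p^2 + 1167pr + 533pr^2 − 432p − 763pr^3 + 687r^2 + 1365r^3 − 3510r − 294r^4 − 1944

(−p − 7r − 9)(−5p + 9 − 2r)(−p + 3r − 6)(−4 − 2p − 7r)
= (5p^2 − 9p + 2pr + 35pr − 63r + 14r^2 + 45p − 81 + 18r)(−p + 3r − 6)(−4 − 2p − 7r)    [distributive law]
= (5p^2 + 36p + 37pr − 45r + 14r^2 − 81)(−p + 3r − 6)(−4 − 2p − 7r)    [combine like terms]
= (−5p^3 + 15p^2r − 30p^2 − 36p^2 + 108pr − 216p − 37p^2r + 111pr^2 − 222pr + 45pr − 135r^2 + 270r − 14pr^2 + 42r^3 − 84r^2 + 81p − 243r + 486)(−4 − 2p − 7r)    [distributive law]
= (−5p^3 − 22p^2r − 66p^2 − 69pr − 135p + 97pr^2 − 219r^2 + 27r + 42r^3 + 486)(−4 − 2p − 7r)    [combine like terms]
= 20p^3 + 10p^4 + 35p^3r + 88p^2r + 44p^3r + 154p^2r^2 + 264p^2 + 132p^3 + 462p^2r + 276pr + 138p^2r + 483pr^2 + 540p + 270p^2 + 945pr − 388pr^2 − 194p^2r^2 − 679pr^3 + 876r^2 + 438pr^2 + 1533r^3 − 108r − 54pr − 189r^2 − 168r^3 − 84pr^3 − 294r^4 − 1944 − 972p − 3402r    [distributive law]
= 152p^3 + 10p^4 + 79p^3r + 688p^2r − 40p^2r^2 + 534p^2 + 1167pr + 533pr^2 − 432p − 763pr^3 + 687r^2 + 1365r^3 − 3510r − 294r^4 − 1944    [combine like terms]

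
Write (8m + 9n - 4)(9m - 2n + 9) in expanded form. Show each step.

72m^2 + 65mn + 36m - 18n^2 + 89n - 36

(8m + 9n - 4)(9m - 2n + 9)
= 72m^2 - 16mn + 72m + 81mn - 18n^2 + 81n - 36m + 8n - 36    [distributive law]
= 72m^2 + 65mn + 36m - 18n^2 + 89n - 36    [combine like terms]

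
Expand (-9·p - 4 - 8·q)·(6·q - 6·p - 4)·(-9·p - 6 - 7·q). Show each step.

(-9·p - 4 - 8·q)·(6·q - 6·p - 4)·(-9·p - 6 - 7·q)
= (-54·p·q + 54·p^2 + 36·p - 24·q + 24·p + 16 - 48·q^2 + 48·p·q + 32·q)·(-9·p - 6 - 7·q)    [distributive law]
= (-6·p·q + 54·p^2 + 60·p + 8·q + 16 - 48·q^2)·(-9·p - 6 - 7·q)    [combine like terms]
= 54·p^2·q + 36·p·q + 42·p·q^2 - 486·p^3 - 324·p^2 - 378·p^2·q - 540·p^2 - 360·p - 420·p·q - 72·p·q - 48·q - 56·q^2 - 144·p - 96 - 112·q + 432·p·q^2 + 288·q^2 + 336·q^3    [distributive law]
= -324·p^2·q - 456·p·q + 474·p·q^2 - 486·p^3 - 864·p^2 - 504·p - 160·q + 232·q^2 - 96 + 336·q^3    [combine like terms]

-324·p^2·q - 456·p·q + 474·p·q^2 - 486·p^3 - 864·p^2 - 504·p - 160·q + 232·q^2 - 96 + 336·q^3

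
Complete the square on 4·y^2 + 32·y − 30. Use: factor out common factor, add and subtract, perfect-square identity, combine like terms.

4·y^2 + 32·y − 30
= 4(y^2 + 8·y) − 30    [factor out 4 from the y-terms]
= 4(y^2 + 8·y + 16 − 16) − 30    [add and subtract 16 inside the bracket]
= 4(y + 4)^2 − 64 − 30    [perfect-square identity]
= 4(y + 4)^2 − 94    [combine constants]

4(y + 4)^2 − 94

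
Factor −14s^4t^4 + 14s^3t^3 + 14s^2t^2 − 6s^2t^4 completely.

−14s^4t^4 + 14s^3t^3 + 14s^2t^2 − 6s^2t^4
= 2(−7s^4t^4 + 7s^3t^3 + 7s^2t^2 − 3s^2t^4)    [factor out 2]
= 2s^2t^2(−7s^2t^2 + 7st + 7 − 3t^2)    [factor out s^2t^2]

2s^2t^2(−7s^2t^2 + 7st + 7 − 3t^2)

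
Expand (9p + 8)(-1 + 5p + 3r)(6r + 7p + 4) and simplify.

(9p + 8)(-1 + 5p + 3r)(6r + 7p + 4)
= (-9p + 45p^2 + 27pr - 8 + 40p + 24r)(6r + 7p + 4)    [distributive law]
= (31p + 45p^2 + 27pr - 8 + 24r)(6r + 7p + 4)    [combine like terms]
= 186pr + 217p^2 + 124p + 270p^2r + 315p^3 + 180p^2 + 162pr^2 + 189p^2r + 108pr - 48r - 56p - 32 + 144r^2 + 168pr + 96r    [distributive law]
= 462pr + 397p^2 + 68p + 459p^2r + 315p^3 + 162pr^2 + 48r - 32 + 144r^2    [combine like terms]

462pr + 397p^2 + 68p + 459p^2r + 315p^3 + 162pr^2 + 48r - 32 + 144r^2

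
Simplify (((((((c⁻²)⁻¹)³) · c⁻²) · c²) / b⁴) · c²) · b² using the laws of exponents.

b⁻²·c⁸

(((((((c⁻²)⁻¹)³) · c⁻²) · c²) / b⁴) · c²) · b²
= ((((((c⁻²)⁻³) · c⁻²) · c²) / b⁴) · c²) · b²    [power of a power]
= ((((c⁶ · c⁻²) · c²) / b⁴) · c²) · b²    [power of a power]
= (((c⁴ · c²) / b⁴) · c²) · b²    [product of powers]
= ((c⁶ / b⁴) · c²) · b²    [product of powers]
= b⁻²·c⁸    [quotient of powers; product of powers]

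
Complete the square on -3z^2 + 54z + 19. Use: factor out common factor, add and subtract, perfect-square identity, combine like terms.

-3(z - 9)^2 + 262

-3z^2 + 54z + 19
= -3(z^2 - 18z) + 19    [factor out -3 from the z-terms]
= -3(z^2 - 18z + 81 - 81) + 19    [add and subtract 81 inside the bracket]
= -3(z - 9)^2 + 243 + 19    [perfect-square identity]
= -3(z - 9)^2 + 262    [combine constants]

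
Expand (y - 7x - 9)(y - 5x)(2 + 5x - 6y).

(y - 7x - 9)(y - 5x)(2 + 5x - 6y)
= (y^2 - 5xy - 7xy + 35x^2 - 9y + 45x)(2 + 5x - 6y)    [distributive law]
= (y^2 - 12xy + 35x^2 - 9y + 45x)(2 + 5x - 6y)    [combine like terms]
= 2y^2 + 5xy^2 - 6y^3 - 24xy - 60x^2y + 72xy^2 + 70x^2 + 175x^3 - 210x^2y - 18y - 45xy + 54y^2 + 90x + 225x^2 - 270xy    [distributive law]
= 56y^2 + 77xy^2 - 6y^3 - 339xy - 270x^2y + 295x^2 + 175x^3 - 18y + 90x    [combine like terms]

56y^2 + 77xy^2 - 6y^3 - 339xy - 270x^2y + 295x^2 + 175x^3 - 18y + 90x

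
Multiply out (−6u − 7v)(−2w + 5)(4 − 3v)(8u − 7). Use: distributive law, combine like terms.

(−6u − 7v)(−2w + 5)(4 − 3v)(8u − 7)
= (12uw − 30u + 14vw − 35v)(4 − 3v)(8u − 7)    [distributive law]
= (48uw − 36uvw − 120u + 90uv + 56vw − 42v^2w − 140v + 105v^2)(8u − 7)    [distributive law]
= 384u^2w − 336uw − 288u^2vw + 252uvw − 960u^2 + 840u + 720u^2v − 630uv + 448uvw − 392vw − 336uv^2w + 294v^2w − 1120uv + 980v + 840uv^2 − 735v^2    [distributive law]
= 384u^2w − 336uw − 288u^2vw + 700uvw − 960u^2 + 840u + 720u^2v − 1750uv − 392vw − 336uv^2w + 294v^2w + 980v + 840uv^2 − 735v^2    [combine like terms]

384u^2w − 336uw − 288u^2vw + 700uvw − 960u^2 + 840u + 720u^2v − 1750uv − 392vw − 336uv^2w + 294v^2w + 980v + 840uv^2 − 735v^2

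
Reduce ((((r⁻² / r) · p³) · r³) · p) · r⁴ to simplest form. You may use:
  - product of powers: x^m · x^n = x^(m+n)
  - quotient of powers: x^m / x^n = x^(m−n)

((((r⁻² / r) · p³) · r³) · p) · r⁴
= (((r⁻³ · p³) · r³) · p) · r⁴    [quotient of powers]
= p⁴·r⁴    [product of powers]

p⁴·r⁴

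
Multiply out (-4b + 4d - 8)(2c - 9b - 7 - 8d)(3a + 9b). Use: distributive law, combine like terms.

(-4b + 4d - 8)(2c - 9b - 7 - 8d)(3a + 9b)
= (-8bc + 36b^2 + 28b + 32bd + 8cd - 36bd - 28d - 32d^2 - 16c + 72b + 56 + 64d)(3a + 9b)    [distributive law]
= (-8bc + 36b^2 + 100b - 4bd + 8cd + 36d - 32d^2 - 16c + 56)(3a + 9b)    [combine like terms]
= -24abc - 72b^2c + 108ab^2 + 324b^3 + 300ab + 900b^2 - 12abd - 36b^2d + 24acd + 72bcd + 108ad + 324bd - 96ad^2 - 288bd^2 - 48ac - 144bc + 168a + 504b    [distributive law]

-24abc - 72b^2c + 108ab^2 + 324b^3 + 300ab + 900b^2 - 12abd - 36b^2d + 24acd + 72bcd + 108ad + 324bd - 96ad^2 - 288bd^2 - 48ac - 144bc + 168a + 504b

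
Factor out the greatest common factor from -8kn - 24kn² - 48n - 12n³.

-8kn - 24kn² - 48n - 12n³
= 4(-2kn - 6kn² - 12n - 3n³)    [factor out 4]
= 4n(-2k - 6kn - 12 - 3n²)    [factor out n]

4n(-2k - 6kn - 12 - 3n²)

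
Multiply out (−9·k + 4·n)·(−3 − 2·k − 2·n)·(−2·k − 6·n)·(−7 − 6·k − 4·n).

(−9·k + 4·n)·(−3 − 2·k − 2·n)·(−2·k − 6·n)·(−7 − 6·k − 4·n)
= (27·k + 18·k^2 + 18·k·n − 12·n − 8·k·n − 8·n^2)·(−2·k − 6·n)·(−7 − 6·k − 4·n)    [distributive law]
= (27·k + 18·k^2 + 10·k·n − 12·n − 8·n^2)·(−2·k − 6·n)·(−7 − 6·k − 4·n)    [combine like terms]
= (−54·k^2 − 162·k·n − 36·k^3 − 108·k^2·n − 20·k^2·n − 60·k·n^2 + 24·k·n + 72·n^2 + 16·k·n^2 + 48·n^3)·(−7 − 6·k − 4·n)    [distributive law]
= (−54·k^2 − 138·k·n − 36·k^3 − 128·k^2·n − 44·k·n^2 + 72·n^2 + 48·n^3)·(−7 − 6·k − 4·n)    [combine like terms]
= 378·k^2 + 324·k^3 + 216·k^2·n + 966·k·n + 828·k^2·n + 552·k·n^2 + 252·k^3 + 216·k^4 + 144·k^3·n + 896·k^2·n + 768·k^3·n + 512·k^2·n^2 + 308·k·n^2 + 264·k^2·n^2 + 176·k·n^3 − 504·n^2 − 432·k·n^2 − 288·n^3 − 336·n^3 − 288·k·n^3 − 192·n^4    [distributive law]
= 378·k^2 + 576·k^3 + 1940·k^2·n + 966·k·n + 428·k·n^2 + 216·k^4 + 912·k^3·n + 776·k^2·n^2 − 112·k·n^3 − 504·n^2 − 624·n^3 − 192·n^4    [combine like terms]

378·k^2 + 576·k^3 + 1940·k^2·n + 966·k·n + 428·k·n^2 + 216·k^4 + 912·k^3·n + 776·k^2·n^2 − 112·k·n^3 − 504·n^2 − 624·n^3 − 192·n^4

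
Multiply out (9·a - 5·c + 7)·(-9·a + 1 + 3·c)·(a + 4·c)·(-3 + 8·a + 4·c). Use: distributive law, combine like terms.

-189·a³ - 648·a⁴ - 2340·a³·c - 1060·a²·c + 1176·a²·c² + 218·a² + 852·a·c - 1107·a·c² + 612·a·c³ - 80·c² + 436·c³ - 240·c⁴ - 21·a - 84·c

(9·a - 5·c + 7)·(-9·a + 1 + 3·c)·(a + 4·c)·(-3 + 8·a + 4·c)
= (-81·a² + 9·a + 27·a·c + 45·a·c - 5·c - 15·c² - 63·a + 7 + 21·c)·(a + 4·c)·(-3 + 8·a + 4·c)    [distributive law]
= (-81·a² - 54·a + 72·a·c + 16·c - 15·c² + 7)·(a + 4·c)·(-3 + 8·a + 4·c)    [combine like terms]
= (-81·a³ - 324·a²·c - 54·a² - 216·a·c + 72·a²·c + 288·a·c² + 16·a·c + 64·c² - 15·a·c² - 60·c³ + 7·a + 28·c)·(-3 + 8·a + 4·c)    [distributive law]
= (-81·a³ - 252·a²·c - 54·a² - 200·a·c + 273·a·c² + 64·c² - 60·c³ + 7·a + 28·c)·(-3 + 8·a + 4·c)    [combine like terms]
= 243·a³ - 648·a⁴ - 324·a³·c + 756·a²·c - 2016·a³·c - 1008·a²·c² + 162·a² - 432·a³ - 216·a²·c + 600·a·c - 1600·a²·c - 800·a·c² - 819·a·c² + 2184·a²·c² + 1092·a·c³ - 192·c² + 512·a·c² + 256·c³ + 180·c³ - 480·a·c³ - 240·c⁴ - 21·a + 56·a² + 28·a·c - 84·c + 224·a·c + 112·c²    [distributive law]
= -189·a³ - 648·a⁴ - 2340·a³·c - 1060·a²·c + 1176·a²·c² + 218·a² + 852·a·c - 1107·a·c² + 612·a·c³ - 80·c² + 436·c³ - 240·c⁴ - 21·a - 84·c    [combine like terms]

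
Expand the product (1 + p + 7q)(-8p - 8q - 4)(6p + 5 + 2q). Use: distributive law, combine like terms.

-112p² - 84p - 560pq - 188q - 352q² - 20 - 48p³ - 400p²q - 464pq² - 112q³

(1 + p + 7q)(-8p - 8q - 4)(6p + 5 + 2q)
= (-8p - 8q - 4 - 8p² - 8pq - 4p - 56pq - 56q² - 28q)(6p + 5 + 2q)    [distributive law]
= (-12p - 36q - 4 - 8p² - 64pq - 56q²)(6p + 5 + 2q)    [combine like terms]
= -72p² - 60p - 24pq - 216pq - 180q - 72q² - 24p - 20 - 8q - 48p³ - 40p² - 16p²q - 384p²q - 320pq - 128pq² - 336pq² - 280q² - 112q³    [distributive law]
= -112p² - 84p - 560pq - 188q - 352q² - 20 - 48p³ - 400p²q - 464pq² - 112q³    [combine like terms]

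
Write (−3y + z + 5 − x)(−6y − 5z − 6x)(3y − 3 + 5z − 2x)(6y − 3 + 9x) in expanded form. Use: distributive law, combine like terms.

(−3y + z + 5 − x)(−6y − 5z − 6x)(3y − 3 + 5z − 2x)(6y − 3 + 9x)
= (18y^2 + 15yz + 18xy − 6yz − 5z^2 − 6xz − 30y − 25z − 30x + 6xy + 5xz + 6x^2)(3y − 3 + 5z − 2x)(6y − 3 + 9x)    [distributive law]
= (18y^2 + 9yz + 24xy − 5z^2 − xz − 30y − 25z − 30x + 6x^2)(3y − 3 + 5z − 2x)(6y − 3 + 9x)    [combine like terms]
= (54y^3 − 54y^2 + 90y^2z − 36xy^2 + 27y^2z − 27yz + 45yz^2 − 18xyz + 72xy^2 − 72xy + 120xyz − 48x^2y − 15yz^2 + 15z^2 − 25z^3 + 10xz^2 − 3xyz + 3xz − 5xz^2 + 2x^2z − 90y^2 + 90y − 150yz + 60xy − 75yz + 75z − 125z^2 + 50xz − 90xy + 90x − 150xz + 60x^2 + 18x^2y − 18x^2 + 30x^2z − 12x^3)(6y − 3 + 9x)    [distributive law]
= (54y^3 − 144y^2 + 117y^2z + 36xy^2 − 252yz + 30yz^2 + 99xyz − 102xy − 30x^2y − 110z^2 − 25z^3 + 5xz^2 − 97xz + 32x^2z + 90y + 75z + 90x + 42x^2 − 12x^3)(6y − 3 + 9x)    [combine like terms]
= 324y^4 − 162y^3 + 486xy^3 − 864y^3 + 432y^2 − 1296xy^2 + 702y^3z − 351y^2z + 1053xy^2z + 216xy^3 − 108xy^2 + 324x^2y^2 − 1512y^2z + 756yz − 2268xyz + 180y^2z^2 − 90yz^2 + 270xyz^2 + 594xy^2z − 297xyz + 891x^2yz − 612xy^2 + 306xy − 918x^2y − 180x^2y^2 + 90x^2y − 270x^3y − 660yz^2 + 330z^2 − 990xz^2 − 150yz^3 + 75z^3 − 225xz^3 + 30xyz^2 − 15xz^2 + 45x^2z^2 − 582xyz + 291xz − 873x^2z + 192x^2yz − 96x^2z + 288x^3z + 540y^2 − 270y + 810xy + 450yz − 225z + 675xz + 540xy − 270x + 810x^2 + 252x^2y − 126x^2 + 378x^3 − 72x^3y + 36x^3 − 108x^4    [distributive law]
= 324y^4 − 1026y^3 + 702xy^3 + 972y^2 − 2016xy^2 + 702y^3z − 1863y^2z + 1647xy^2z + 144x^2y^2 + 1206yz − 3147xyz + 180y^2z^2 − 750yz^2 + 300xyz^2 + 1083x^2yz + 1656xy − 576x^2y − 342x^3y + 330z^2 − 1005xz^2 − 150yz^3 + 75z^3 − 225xz^3 + 45x^2z^2 + 966xz − 969x^2z + 288x^3z − 270y − 225z − 270x + 684x^2 + 414x^3 − 108x^4    [combine like terms]

324y^4 − 1026y^3 + 702xy^3 + 972y^2 − 2016xy^2 + 702y^3z − 1863y^2z + 1647xy^2z + 144x^2y^2 + 1206yz − 3147xyz + 180y^2z^2 − 750yz^2 + 300xyz^2 + 1083x^2yz + 1656xy − 576x^2y − 342x^3y + 330z^2 − 1005xz^2 − 150yz^3 + 75z^3 − 225xz^3 + 45x^2z^2 + 966xz − 969x^2z + 288x^3z − 270y − 225z − 270x + 684x^2 + 414x^3 − 108x^4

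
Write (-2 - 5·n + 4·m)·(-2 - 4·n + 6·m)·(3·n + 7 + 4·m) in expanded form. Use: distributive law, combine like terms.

(-2 - 5·n + 4·m)·(-2 - 4·n + 6·m)·(3·n + 7 + 4·m)
= (4 + 8·n - 12·m + 10·n + 20·n² - 30·m·n - 8·m - 16·m·n + 24·m²)·(3·n + 7 + 4·m)    [distributive law]
= (4 + 18·n - 20·m + 20·n² - 46·m·n + 24·m²)·(3·n + 7 + 4·m)    [combine like terms]
= 12·n + 28 + 16·m + 54·n² + 126·n + 72·m·n - 60·m·n - 140·m - 80·m² + 60·n³ + 140·n² + 80·m·n² - 138·m·n² - 322·m·n - 184·m²·n + 72·m²·n + 168·m² + 96·m³    [distributive law]
= 138·n + 28 - 124·m + 194·n² - 310·m·n + 88·m² + 60·n³ - 58·m·n² - 112·m²·n + 96·m³    [combine like terms]

138·n + 28 - 124·m + 194·n² - 310·m·n + 88·m² + 60·n³ - 58·m·n² - 112·m²·n + 96·m³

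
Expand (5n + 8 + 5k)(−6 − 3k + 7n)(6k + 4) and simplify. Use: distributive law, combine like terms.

236kn + 104n + 120k^2n + 210kn^2 + 140n^2 − 504k − 192 − 384k^2 − 90k^3

(5n + 8 + 5k)(−6 − 3k + 7n)(6k + 4)
= (−30n − 15kn + 35n^2 − 48 − 24k + 56n − 30k − 15k^2 + 35kn)(6k + 4)    [distributive law]
= (26n + 20kn + 35n^2 − 48 − 54k − 15k^2)(6k + 4)    [combine like terms]
= 156kn + 104n + 120k^2n + 80kn + 210kn^2 + 140n^2 − 288k − 192 − 324k^2 − 216k − 90k^3 − 60k^2    [distributive law]
= 236kn + 104n + 120k^2n + 210kn^2 + 140n^2 − 504k − 192 − 384k^2 − 90k^3    [combine like terms]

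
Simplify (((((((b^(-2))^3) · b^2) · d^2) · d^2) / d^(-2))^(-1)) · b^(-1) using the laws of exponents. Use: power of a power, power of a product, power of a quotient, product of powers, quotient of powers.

b^3·d^(-6)

(((((((b^(-2))^3) · b^2) · d^2) · d^2) / d^(-2))^(-1)) · b^(-1)
= (((((((b^(-2))^3) · b^2) · d^2) · d^2)^(-1)) / ((d^(-2))^(-1))) · b^(-1)    [power of a quotient]
= (((((((b^(-2))^3) · b^2) · d^2)^(-1)) · ((d^2)^(-1))) / ((d^(-2))^(-1))) · b^(-1)    [power of a product]
= (((((((b^(-2))^3) · b^2)^(-1)) · ((d^2)^(-1))) · ((d^2)^(-1))) / ((d^(-2))^(-1))) · b^(-1)    [power of a product]
= (((((((b^(-2))^3)^(-1)) · ((b^2)^(-1))) · ((d^2)^(-1))) · ((d^2)^(-1))) / ((d^(-2))^(-1))) · b^(-1)    [power of a product]
= ((((((b^(-2))^(-3)) · ((b^2)^(-1))) · ((d^2)^(-1))) · ((d^2)^(-1))) / ((d^(-2))^(-1))) · b^(-1)    [power of a power]
= ((((b^6 · ((b^2)^(-1))) · ((d^2)^(-1))) · ((d^2)^(-1))) / ((d^(-2))^(-1))) · b^(-1)    [power of a power]
= ((((b^6 · b^(-2)) · ((d^2)^(-1))) · ((d^2)^(-1))) / ((d^(-2))^(-1))) · b^(-1)    [power of a power]
= (((b^4 · ((d^2)^(-1))) · ((d^2)^(-1))) / ((d^(-2))^(-1))) · b^(-1)    [product of powers]
= (((b^4 · d^(-2)) · ((d^2)^(-1))) / ((d^(-2))^(-1))) · b^(-1)    [power of a power]
= (((b^4 · d^(-2)) · d^(-2)) / ((d^(-2))^(-1))) · b^(-1)    [power of a power]
= (((b^4 · d^(-2)) · d^(-2)) / d^2) · b^(-1)    [power of a power]
= b^3·d^(-6)    [quotient of powers; product of powers]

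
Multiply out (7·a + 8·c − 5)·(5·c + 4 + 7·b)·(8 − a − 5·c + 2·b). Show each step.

(7·a + 8·c − 5)·(5·c + 4 + 7·b)·(8 − a − 5·c + 2·b)
= (35·a·c + 28·a + 49·a·b + 40·c^2 + 32·c + 56·b·c − 25·c − 20 − 35·b)·(8 − a − 5·c + 2·b)    [distributive law]
= (35·a·c + 28·a + 49·a·b + 40·c^2 + 7·c + 56·b·c − 20 − 35·b)·(8 − a − 5·c + 2·b)    [combine like terms]
= 280·a·c − 35·a^2·c − 175·a·c^2 + 70·a·b·c + 224·a − 28·a^2 − 140·a·c + 56·a·b + 392·a·b − 49·a^2·b − 245·a·b·c + 98·a·b^2 + 320·c^2 − 40·a·c^2 − 200·c^3 + 80·b·c^2 + 56·c − 7·a·c − 35·c^2 + 14·b·c + 448·b·c − 56·a·b·c − 280·b·c^2 + 112·b^2·c − 160 + 20·a + 100·c − 40·b − 280·b + 35·a·b + 175·b·c − 70·b^2    [distributive law]
= 133·a·c − 35·a^2·c − 215·a·c^2 − 231·a·b·c + 244·a − 28·a^2 + 483·a·b − 49·a^2·b + 98·a·b^2 + 285·c^2 − 200·c^3 − 200·b·c^2 + 156·c + 637·b·c + 112·b^2·c − 160 − 320·b − 70·b^2    [combine like terms]

133·a·c − 35·a^2·c − 215·a·c^2 − 231·a·b·c + 244·a − 28·a^2 + 483·a·b − 49·a^2·b + 98·a·b^2 + 285·c^2 − 200·c^3 − 200·b·c^2 + 156·c + 637·b·c + 112·b^2·c − 160 − 320·b − 70·b^2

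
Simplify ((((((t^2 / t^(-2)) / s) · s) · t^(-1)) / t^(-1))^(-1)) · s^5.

s^5t^(-4)

((((((t^2 / t^(-2)) / s) · s) · t^(-1)) / t^(-1))^(-1)) · s^5
= ((((((t^2 / t^(-2)) / s) · s) · t^(-1))^(-1)) / ((t^(-1))^(-1))) · s^5    [power of a quotient]
= ((((((t^2 / t^(-2)) / s) · s)^(-1)) · ((t^(-1))^(-1))) / ((t^(-1))^(-1))) · s^5    [power of a product]
= ((((((t^2 / t^(-2)) / s)^(-1)) · (s^(-1))) · ((t^(-1))^(-1))) / ((t^(-1))^(-1))) · s^5    [power of a product]
= ((((((t^2 / t^(-2))^(-1)) / (s^(-1))) · (s^(-1))) · ((t^(-1))^(-1))) / ((t^(-1))^(-1))) · s^5    [power of a quotient]
= (((((((t^2)^(-1)) / ((t^(-2))^(-1))) / (s^(-1))) · (s^(-1))) · ((t^(-1))^(-1))) / ((t^(-1))^(-1))) · s^5    [power of a quotient]
= (((((t^(-2) / ((t^(-2))^(-1))) / (s^(-1))) · (s^(-1))) · ((t^(-1))^(-1))) / ((t^(-1))^(-1))) · s^5    [power of a power]
= (((((t^(-2) / t^2) / (s^(-1))) · (s^(-1))) · ((t^(-1))^(-1))) / ((t^(-1))^(-1))) · s^5    [power of a power]
= ((((t^(-4) / (s^(-1))) · (s^(-1))) · ((t^(-1))^(-1))) / ((t^(-1))^(-1))) · s^5    [quotient of powers]
= ((((t^(-4) / s^(-1)) · s^(-1)) · t) / ((t^(-1))^(-1))) · s^5    [power of a power]
= ((((t^(-4) / s^(-1)) · s^(-1)) · t) / t) · s^5    [power of a power]
= s^5t^(-4)    [quotient of powers; product of powers]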